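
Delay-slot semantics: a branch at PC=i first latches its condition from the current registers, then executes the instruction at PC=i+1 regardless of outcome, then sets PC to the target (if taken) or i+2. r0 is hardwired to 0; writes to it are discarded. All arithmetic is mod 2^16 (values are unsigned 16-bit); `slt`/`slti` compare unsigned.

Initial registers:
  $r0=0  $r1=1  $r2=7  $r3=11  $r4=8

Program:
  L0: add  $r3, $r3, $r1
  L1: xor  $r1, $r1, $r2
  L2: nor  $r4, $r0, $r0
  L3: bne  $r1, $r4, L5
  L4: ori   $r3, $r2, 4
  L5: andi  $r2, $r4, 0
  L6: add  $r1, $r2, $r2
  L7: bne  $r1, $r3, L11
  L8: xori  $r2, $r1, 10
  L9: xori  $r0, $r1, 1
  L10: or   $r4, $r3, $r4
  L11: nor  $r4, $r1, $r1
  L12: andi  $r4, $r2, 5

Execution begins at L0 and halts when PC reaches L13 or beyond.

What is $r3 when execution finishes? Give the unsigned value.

7

[0] add  $r3, $r3, $r1  →  {$r0:0, $r1:1, $r2:7, $r3:12, $r4:8}
[1] xor  $r1, $r1, $r2  →  {$r0:0, $r1:6, $r2:7, $r3:12, $r4:8}
[2] nor  $r4, $r0, $r0  →  {$r0:0, $r1:6, $r2:7, $r3:12, $r4:65535}
[3] bne  $r1, $r4, L5  →  {$r0:0, $r1:6, $r2:7, $r3:12, $r4:65535}  ⟨branch taken⟩
[4] ori   $r3, $r2, 4  →  {$r0:0, $r1:6, $r2:7, $r3:7, $r4:65535}
[5] andi  $r2, $r4, 0  →  {$r0:0, $r1:6, $r2:0, $r3:7, $r4:65535}
[6] add  $r1, $r2, $r2  →  {$r0:0, $r1:0, $r2:0, $r3:7, $r4:65535}
[7] bne  $r1, $r3, L11  →  {$r0:0, $r1:0, $r2:0, $r3:7, $r4:65535}  ⟨branch taken⟩
[8] xori  $r2, $r1, 10  →  {$r0:0, $r1:0, $r2:10, $r3:7, $r4:65535}
[11] nor  $r4, $r1, $r1  →  {$r0:0, $r1:0, $r2:10, $r3:7, $r4:65535}
[12] andi  $r4, $r2, 5  →  {$r0:0, $r1:0, $r2:10, $r3:7, $r4:0}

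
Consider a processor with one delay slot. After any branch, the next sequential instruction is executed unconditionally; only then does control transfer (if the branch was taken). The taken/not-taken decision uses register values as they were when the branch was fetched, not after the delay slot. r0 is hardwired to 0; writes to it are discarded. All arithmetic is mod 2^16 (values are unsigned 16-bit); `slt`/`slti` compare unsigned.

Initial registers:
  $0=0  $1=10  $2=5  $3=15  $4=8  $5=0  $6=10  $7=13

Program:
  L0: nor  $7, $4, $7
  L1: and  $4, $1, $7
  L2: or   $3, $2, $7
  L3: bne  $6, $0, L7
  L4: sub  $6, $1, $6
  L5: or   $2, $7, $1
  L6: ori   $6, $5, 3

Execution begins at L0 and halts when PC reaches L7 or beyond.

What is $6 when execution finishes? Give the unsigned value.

0

[0] nor  $7, $4, $7  →  {$0:0, $1:10, $2:5, $3:15, $4:8, $5:0, $6:10, $7:65522}
[1] and  $4, $1, $7  →  {$0:0, $1:10, $2:5, $3:15, $4:2, $5:0, $6:10, $7:65522}
[2] or   $3, $2, $7  →  {$0:0, $1:10, $2:5, $3:65527, $4:2, $5:0, $6:10, $7:65522}
[3] bne  $6, $0, L7  →  {$0:0, $1:10, $2:5, $3:65527, $4:2, $5:0, $6:10, $7:65522}  ⟨branch taken⟩
[4] sub  $6, $1, $6  →  {$0:0, $1:10, $2:5, $3:65527, $4:2, $5:0, $6:0, $7:65522}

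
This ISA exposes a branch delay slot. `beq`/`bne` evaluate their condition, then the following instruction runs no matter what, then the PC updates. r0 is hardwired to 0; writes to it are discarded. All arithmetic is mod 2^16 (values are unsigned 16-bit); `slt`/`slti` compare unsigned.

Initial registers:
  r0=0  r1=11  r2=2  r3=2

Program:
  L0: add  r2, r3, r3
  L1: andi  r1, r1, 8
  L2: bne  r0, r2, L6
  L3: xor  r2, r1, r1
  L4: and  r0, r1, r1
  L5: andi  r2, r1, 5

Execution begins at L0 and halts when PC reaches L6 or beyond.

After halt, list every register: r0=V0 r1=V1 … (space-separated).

r0=0 r1=8 r2=0 r3=2

PC=0  add  r2, r3, r3        | r0=0 r1=11 r2=4 r3=2
PC=1  andi  r1, r1, 8        | r0=0 r1=8 r2=4 r3=2
PC=2  bne  r0, r2, L6        | r0=0 r1=8 r2=4 r3=2  [TAKEN]
PC=3  xor  r2, r1, r1        | r0=0 r1=8 r2=0 r3=2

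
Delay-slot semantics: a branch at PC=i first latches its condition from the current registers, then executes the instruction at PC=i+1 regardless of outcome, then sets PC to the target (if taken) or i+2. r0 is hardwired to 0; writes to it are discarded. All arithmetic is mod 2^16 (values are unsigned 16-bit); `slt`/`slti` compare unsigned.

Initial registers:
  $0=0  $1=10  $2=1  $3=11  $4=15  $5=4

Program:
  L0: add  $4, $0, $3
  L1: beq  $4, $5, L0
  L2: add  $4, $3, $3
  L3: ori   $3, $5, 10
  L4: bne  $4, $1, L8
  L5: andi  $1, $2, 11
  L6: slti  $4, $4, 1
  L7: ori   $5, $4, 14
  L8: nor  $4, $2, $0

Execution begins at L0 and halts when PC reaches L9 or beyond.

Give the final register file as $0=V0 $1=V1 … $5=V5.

$0=0 $1=1 $2=1 $3=14 $4=65534 $5=4

  step pc=0: add  $4, $0, $3  regs=(0,10,1,11,11,4)
  step pc=1: beq  $4, $5, L0  cond=F  regs=(0,10,1,11,11,4)
  step pc=2: add  $4, $3, $3  regs=(0,10,1,11,22,4)
  step pc=3: ori   $3, $5, 10  regs=(0,10,1,14,22,4)
  step pc=4: bne  $4, $1, L8  cond=T  regs=(0,10,1,14,22,4)
  step pc=5: andi  $1, $2, 11  regs=(0,1,1,14,22,4)
  step pc=8: nor  $4, $2, $0  regs=(0,1,1,14,65534,4)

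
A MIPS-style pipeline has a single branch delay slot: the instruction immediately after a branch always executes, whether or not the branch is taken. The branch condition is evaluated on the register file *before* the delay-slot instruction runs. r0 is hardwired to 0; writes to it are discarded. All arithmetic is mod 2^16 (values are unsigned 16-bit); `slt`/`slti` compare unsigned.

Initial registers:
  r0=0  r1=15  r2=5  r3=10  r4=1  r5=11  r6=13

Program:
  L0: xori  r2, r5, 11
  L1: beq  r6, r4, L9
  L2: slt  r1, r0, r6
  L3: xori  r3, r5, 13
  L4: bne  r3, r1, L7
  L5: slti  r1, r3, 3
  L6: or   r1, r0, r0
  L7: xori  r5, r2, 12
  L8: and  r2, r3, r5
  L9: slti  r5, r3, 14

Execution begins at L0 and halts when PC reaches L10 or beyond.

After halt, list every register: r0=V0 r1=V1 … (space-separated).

#0 xori  r2, r5, 11 ; 0/15/0/10/1/11/13
#1 beq  r6, r4, L9 ; 0/15/0/10/1/11/13 ; →fallthru
#2 slt  r1, r0, r6 ; 0/1/0/10/1/11/13
#3 xori  r3, r5, 13 ; 0/1/0/6/1/11/13
#4 bne  r3, r1, L7 ; 0/1/0/6/1/11/13 ; →target
#5 slti  r1, r3, 3 ; 0/0/0/6/1/11/13
#7 xori  r5, r2, 12 ; 0/0/0/6/1/12/13
#8 and  r2, r3, r5 ; 0/0/4/6/1/12/13
#9 slti  r5, r3, 14 ; 0/0/4/6/1/1/13

r0=0 r1=0 r2=4 r3=6 r4=1 r5=1 r6=13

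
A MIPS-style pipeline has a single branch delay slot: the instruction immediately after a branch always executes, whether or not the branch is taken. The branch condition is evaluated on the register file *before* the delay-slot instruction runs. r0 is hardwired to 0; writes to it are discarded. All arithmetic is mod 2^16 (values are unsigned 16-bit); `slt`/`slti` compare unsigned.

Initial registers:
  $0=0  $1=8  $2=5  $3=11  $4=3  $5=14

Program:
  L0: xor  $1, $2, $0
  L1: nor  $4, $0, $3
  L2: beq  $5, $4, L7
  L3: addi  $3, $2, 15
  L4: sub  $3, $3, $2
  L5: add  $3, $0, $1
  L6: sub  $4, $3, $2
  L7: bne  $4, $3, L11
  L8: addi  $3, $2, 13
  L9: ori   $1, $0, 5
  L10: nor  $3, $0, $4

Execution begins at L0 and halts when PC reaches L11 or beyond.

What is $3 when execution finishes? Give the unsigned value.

18

  step pc=0: xor  $1, $2, $0  regs=(0,5,5,11,3,14)
  step pc=1: nor  $4, $0, $3  regs=(0,5,5,11,65524,14)
  step pc=2: beq  $5, $4, L7  cond=F  regs=(0,5,5,11,65524,14)
  step pc=3: addi  $3, $2, 15  regs=(0,5,5,20,65524,14)
  step pc=4: sub  $3, $3, $2  regs=(0,5,5,15,65524,14)
  step pc=5: add  $3, $0, $1  regs=(0,5,5,5,65524,14)
  step pc=6: sub  $4, $3, $2  regs=(0,5,5,5,0,14)
  step pc=7: bne  $4, $3, L11  cond=T  regs=(0,5,5,5,0,14)
  step pc=8: addi  $3, $2, 13  regs=(0,5,5,18,0,14)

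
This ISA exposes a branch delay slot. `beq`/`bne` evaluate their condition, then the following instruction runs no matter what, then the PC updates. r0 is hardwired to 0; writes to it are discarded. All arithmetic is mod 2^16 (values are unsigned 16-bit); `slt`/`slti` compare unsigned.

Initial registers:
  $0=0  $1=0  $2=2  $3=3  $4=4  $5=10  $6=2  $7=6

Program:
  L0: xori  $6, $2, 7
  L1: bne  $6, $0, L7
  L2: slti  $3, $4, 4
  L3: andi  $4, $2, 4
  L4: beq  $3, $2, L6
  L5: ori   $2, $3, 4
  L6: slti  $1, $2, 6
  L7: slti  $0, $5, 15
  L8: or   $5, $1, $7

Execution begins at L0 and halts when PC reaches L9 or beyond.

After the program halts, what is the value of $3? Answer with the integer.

0

[0] xori  $6, $2, 7  →  {$0:0, $1:0, $2:2, $3:3, $4:4, $5:10, $6:5, $7:6}
[1] bne  $6, $0, L7  →  {$0:0, $1:0, $2:2, $3:3, $4:4, $5:10, $6:5, $7:6}  ⟨branch taken⟩
[2] slti  $3, $4, 4  →  {$0:0, $1:0, $2:2, $3:0, $4:4, $5:10, $6:5, $7:6}
[7] slti  $0, $5, 15  →  {$0:0, $1:0, $2:2, $3:0, $4:4, $5:10, $6:5, $7:6}
[8] or   $5, $1, $7  →  {$0:0, $1:0, $2:2, $3:0, $4:4, $5:6, $6:5, $7:6}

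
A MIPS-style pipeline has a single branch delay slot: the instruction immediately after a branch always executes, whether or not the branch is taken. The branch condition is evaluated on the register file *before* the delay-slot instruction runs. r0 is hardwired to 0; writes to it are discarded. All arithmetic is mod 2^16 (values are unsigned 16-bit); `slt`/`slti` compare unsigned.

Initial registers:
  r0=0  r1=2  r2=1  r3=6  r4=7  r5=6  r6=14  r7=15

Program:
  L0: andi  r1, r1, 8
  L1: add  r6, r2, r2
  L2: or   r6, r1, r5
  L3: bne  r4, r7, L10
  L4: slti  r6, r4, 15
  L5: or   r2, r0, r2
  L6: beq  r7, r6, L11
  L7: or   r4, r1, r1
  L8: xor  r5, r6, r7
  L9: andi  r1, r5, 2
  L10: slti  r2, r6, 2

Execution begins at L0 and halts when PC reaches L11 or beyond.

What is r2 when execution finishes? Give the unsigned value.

1

[0] andi  r1, r1, 8  →  {r0:0, r1:0, r2:1, r3:6, r4:7, r5:6, r6:14, r7:15}
[1] add  r6, r2, r2  →  {r0:0, r1:0, r2:1, r3:6, r4:7, r5:6, r6:2, r7:15}
[2] or   r6, r1, r5  →  {r0:0, r1:0, r2:1, r3:6, r4:7, r5:6, r6:6, r7:15}
[3] bne  r4, r7, L10  →  {r0:0, r1:0, r2:1, r3:6, r4:7, r5:6, r6:6, r7:15}  ⟨branch taken⟩
[4] slti  r6, r4, 15  →  {r0:0, r1:0, r2:1, r3:6, r4:7, r5:6, r6:1, r7:15}
[10] slti  r2, r6, 2  →  {r0:0, r1:0, r2:1, r3:6, r4:7, r5:6, r6:1, r7:15}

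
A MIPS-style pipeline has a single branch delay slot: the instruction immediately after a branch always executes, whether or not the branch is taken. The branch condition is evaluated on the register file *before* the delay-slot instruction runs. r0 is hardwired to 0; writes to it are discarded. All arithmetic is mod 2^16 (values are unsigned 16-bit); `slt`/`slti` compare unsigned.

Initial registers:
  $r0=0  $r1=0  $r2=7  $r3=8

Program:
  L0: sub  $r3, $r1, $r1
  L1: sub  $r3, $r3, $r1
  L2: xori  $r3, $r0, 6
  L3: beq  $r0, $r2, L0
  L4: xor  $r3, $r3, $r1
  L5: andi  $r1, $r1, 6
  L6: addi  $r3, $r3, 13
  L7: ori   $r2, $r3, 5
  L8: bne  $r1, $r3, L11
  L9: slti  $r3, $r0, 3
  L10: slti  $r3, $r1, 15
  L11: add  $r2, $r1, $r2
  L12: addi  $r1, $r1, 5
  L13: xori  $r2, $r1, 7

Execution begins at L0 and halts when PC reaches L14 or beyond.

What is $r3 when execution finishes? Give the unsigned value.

1

  step pc=0: sub  $r3, $r1, $r1  regs=(0,0,7,0)
  step pc=1: sub  $r3, $r3, $r1  regs=(0,0,7,0)
  step pc=2: xori  $r3, $r0, 6  regs=(0,0,7,6)
  step pc=3: beq  $r0, $r2, L0  cond=F  regs=(0,0,7,6)
  step pc=4: xor  $r3, $r3, $r1  regs=(0,0,7,6)
  step pc=5: andi  $r1, $r1, 6  regs=(0,0,7,6)
  step pc=6: addi  $r3, $r3, 13  regs=(0,0,7,19)
  step pc=7: ori   $r2, $r3, 5  regs=(0,0,23,19)
  step pc=8: bne  $r1, $r3, L11  cond=T  regs=(0,0,23,19)
  step pc=9: slti  $r3, $r0, 3  regs=(0,0,23,1)
  step pc=11: add  $r2, $r1, $r2  regs=(0,0,23,1)
  step pc=12: addi  $r1, $r1, 5  regs=(0,5,23,1)
  step pc=13: xori  $r2, $r1, 7  regs=(0,5,2,1)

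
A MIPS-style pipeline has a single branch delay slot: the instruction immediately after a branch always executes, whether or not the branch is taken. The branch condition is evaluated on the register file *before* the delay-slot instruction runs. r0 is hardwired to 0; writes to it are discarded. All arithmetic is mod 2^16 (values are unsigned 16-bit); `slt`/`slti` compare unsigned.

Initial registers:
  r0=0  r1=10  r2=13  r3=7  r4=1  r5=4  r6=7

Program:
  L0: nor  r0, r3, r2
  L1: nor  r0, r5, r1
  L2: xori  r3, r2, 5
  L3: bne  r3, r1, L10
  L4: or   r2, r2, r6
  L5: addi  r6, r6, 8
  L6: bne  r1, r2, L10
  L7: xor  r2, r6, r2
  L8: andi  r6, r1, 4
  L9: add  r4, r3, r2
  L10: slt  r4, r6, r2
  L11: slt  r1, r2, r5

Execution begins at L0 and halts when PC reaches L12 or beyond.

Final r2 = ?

15

PC=0  nor  r0, r3, r2        | r0=0 r1=10 r2=13 r3=7 r4=1 r5=4 r6=7
PC=1  nor  r0, r5, r1        | r0=0 r1=10 r2=13 r3=7 r4=1 r5=4 r6=7
PC=2  xori  r3, r2, 5        | r0=0 r1=10 r2=13 r3=8 r4=1 r5=4 r6=7
PC=3  bne  r3, r1, L10       | r0=0 r1=10 r2=13 r3=8 r4=1 r5=4 r6=7  [TAKEN]
PC=4  or   r2, r2, r6        | r0=0 r1=10 r2=15 r3=8 r4=1 r5=4 r6=7
PC=10 slt  r4, r6, r2        | r0=0 r1=10 r2=15 r3=8 r4=1 r5=4 r6=7
PC=11 slt  r1, r2, r5        | r0=0 r1=0 r2=15 r3=8 r4=1 r5=4 r6=7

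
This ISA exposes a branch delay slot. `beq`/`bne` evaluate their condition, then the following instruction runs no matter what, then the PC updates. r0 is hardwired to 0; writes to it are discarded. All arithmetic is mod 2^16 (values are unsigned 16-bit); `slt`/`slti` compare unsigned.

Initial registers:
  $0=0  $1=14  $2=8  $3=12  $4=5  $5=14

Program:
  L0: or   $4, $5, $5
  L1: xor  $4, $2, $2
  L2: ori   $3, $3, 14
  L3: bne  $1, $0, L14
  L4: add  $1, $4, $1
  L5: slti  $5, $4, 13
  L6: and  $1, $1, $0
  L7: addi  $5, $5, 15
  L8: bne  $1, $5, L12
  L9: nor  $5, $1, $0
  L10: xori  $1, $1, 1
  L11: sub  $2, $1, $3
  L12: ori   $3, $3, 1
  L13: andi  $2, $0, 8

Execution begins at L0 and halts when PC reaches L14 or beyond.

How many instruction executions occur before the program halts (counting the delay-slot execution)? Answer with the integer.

5

#0 or   $4, $5, $5 ; 0/14/8/12/14/14
#1 xor  $4, $2, $2 ; 0/14/8/12/0/14
#2 ori   $3, $3, 14 ; 0/14/8/14/0/14
#3 bne  $1, $0, L14 ; 0/14/8/14/0/14 ; →target
#4 add  $1, $4, $1 ; 0/14/8/14/0/14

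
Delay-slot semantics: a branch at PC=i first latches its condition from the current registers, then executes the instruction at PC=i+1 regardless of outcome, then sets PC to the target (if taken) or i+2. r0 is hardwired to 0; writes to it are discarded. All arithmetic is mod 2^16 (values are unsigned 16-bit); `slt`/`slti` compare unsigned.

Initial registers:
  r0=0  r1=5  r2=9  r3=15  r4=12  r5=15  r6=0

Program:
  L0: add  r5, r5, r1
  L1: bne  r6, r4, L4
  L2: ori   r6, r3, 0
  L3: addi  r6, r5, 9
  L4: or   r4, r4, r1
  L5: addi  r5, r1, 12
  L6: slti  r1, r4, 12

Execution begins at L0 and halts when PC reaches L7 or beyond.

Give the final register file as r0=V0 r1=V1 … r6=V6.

r0=0 r1=0 r2=9 r3=15 r4=13 r5=17 r6=15

#0 add  r5, r5, r1 ; 0/5/9/15/12/20/0
#1 bne  r6, r4, L4 ; 0/5/9/15/12/20/0 ; →target
#2 ori   r6, r3, 0 ; 0/5/9/15/12/20/15
#4 or   r4, r4, r1 ; 0/5/9/15/13/20/15
#5 addi  r5, r1, 12 ; 0/5/9/15/13/17/15
#6 slti  r1, r4, 12 ; 0/0/9/15/13/17/15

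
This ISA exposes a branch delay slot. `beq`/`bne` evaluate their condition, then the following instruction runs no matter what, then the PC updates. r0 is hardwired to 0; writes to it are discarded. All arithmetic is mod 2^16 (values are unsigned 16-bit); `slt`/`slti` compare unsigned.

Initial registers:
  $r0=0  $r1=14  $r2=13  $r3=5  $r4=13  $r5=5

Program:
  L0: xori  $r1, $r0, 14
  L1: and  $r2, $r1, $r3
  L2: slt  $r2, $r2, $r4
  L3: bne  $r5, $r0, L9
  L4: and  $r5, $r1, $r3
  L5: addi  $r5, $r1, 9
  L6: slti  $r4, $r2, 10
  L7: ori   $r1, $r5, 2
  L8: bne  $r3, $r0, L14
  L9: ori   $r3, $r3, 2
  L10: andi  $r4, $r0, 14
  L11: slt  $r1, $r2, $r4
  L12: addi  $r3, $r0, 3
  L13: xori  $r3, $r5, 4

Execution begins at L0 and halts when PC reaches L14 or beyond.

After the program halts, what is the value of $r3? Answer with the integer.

#0 xori  $r1, $r0, 14 ; 0/14/13/5/13/5
#1 and  $r2, $r1, $r3 ; 0/14/4/5/13/5
#2 slt  $r2, $r2, $r4 ; 0/14/1/5/13/5
#3 bne  $r5, $r0, L9 ; 0/14/1/5/13/5 ; →target
#4 and  $r5, $r1, $r3 ; 0/14/1/5/13/4
#9 ori   $r3, $r3, 2 ; 0/14/1/7/13/4
#10 andi  $r4, $r0, 14 ; 0/14/1/7/0/4
#11 slt  $r1, $r2, $r4 ; 0/0/1/7/0/4
#12 addi  $r3, $r0, 3 ; 0/0/1/3/0/4
#13 xori  $r3, $r5, 4 ; 0/0/1/0/0/4

0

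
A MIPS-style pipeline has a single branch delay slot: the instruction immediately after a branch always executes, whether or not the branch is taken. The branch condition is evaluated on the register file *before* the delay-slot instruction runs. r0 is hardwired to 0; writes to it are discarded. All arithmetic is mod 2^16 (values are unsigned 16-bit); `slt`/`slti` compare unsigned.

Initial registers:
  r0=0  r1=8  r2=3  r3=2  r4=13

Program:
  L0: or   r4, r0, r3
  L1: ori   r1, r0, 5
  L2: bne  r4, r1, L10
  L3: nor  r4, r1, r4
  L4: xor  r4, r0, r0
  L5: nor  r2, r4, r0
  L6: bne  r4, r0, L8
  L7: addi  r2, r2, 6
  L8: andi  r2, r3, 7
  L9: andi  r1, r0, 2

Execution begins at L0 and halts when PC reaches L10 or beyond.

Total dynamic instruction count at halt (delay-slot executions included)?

#0 or   r4, r0, r3 ; 0/8/3/2/2
#1 ori   r1, r0, 5 ; 0/5/3/2/2
#2 bne  r4, r1, L10 ; 0/5/3/2/2 ; →target
#3 nor  r4, r1, r4 ; 0/5/3/2/65528

4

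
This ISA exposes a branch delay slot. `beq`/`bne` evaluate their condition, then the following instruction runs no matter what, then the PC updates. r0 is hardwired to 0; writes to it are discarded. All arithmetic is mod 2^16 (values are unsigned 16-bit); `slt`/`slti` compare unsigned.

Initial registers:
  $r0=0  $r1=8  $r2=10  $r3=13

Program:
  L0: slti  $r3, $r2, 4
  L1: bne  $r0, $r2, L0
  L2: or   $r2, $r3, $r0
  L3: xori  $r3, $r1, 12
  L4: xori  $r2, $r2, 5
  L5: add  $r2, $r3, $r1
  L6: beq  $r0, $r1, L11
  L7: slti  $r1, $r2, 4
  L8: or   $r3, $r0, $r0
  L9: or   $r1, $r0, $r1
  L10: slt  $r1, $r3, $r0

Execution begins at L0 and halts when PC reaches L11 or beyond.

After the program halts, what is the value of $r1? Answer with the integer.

PC=0  slti  $r3, $r2, 4      | $r0=0 $r1=8 $r2=10 $r3=0
PC=1  bne  $r0, $r2, L0      | $r0=0 $r1=8 $r2=10 $r3=0  [TAKEN]
PC=2  or   $r2, $r3, $r0     | $r0=0 $r1=8 $r2=0 $r3=0
PC=0  slti  $r3, $r2, 4      | $r0=0 $r1=8 $r2=0 $r3=1
PC=1  bne  $r0, $r2, L0      | $r0=0 $r1=8 $r2=0 $r3=1  [not taken]
PC=2  or   $r2, $r3, $r0     | $r0=0 $r1=8 $r2=1 $r3=1
PC=3  xori  $r3, $r1, 12     | $r0=0 $r1=8 $r2=1 $r3=4
PC=4  xori  $r2, $r2, 5      | $r0=0 $r1=8 $r2=4 $r3=4
PC=5  add  $r2, $r3, $r1     | $r0=0 $r1=8 $r2=12 $r3=4
PC=6  beq  $r0, $r1, L11     | $r0=0 $r1=8 $r2=12 $r3=4  [not taken]
PC=7  slti  $r1, $r2, 4      | $r0=0 $r1=0 $r2=12 $r3=4
PC=8  or   $r3, $r0, $r0     | $r0=0 $r1=0 $r2=12 $r3=0
PC=9  or   $r1, $r0, $r1     | $r0=0 $r1=0 $r2=12 $r3=0
PC=10 slt  $r1, $r3, $r0     | $r0=0 $r1=0 $r2=12 $r3=0

0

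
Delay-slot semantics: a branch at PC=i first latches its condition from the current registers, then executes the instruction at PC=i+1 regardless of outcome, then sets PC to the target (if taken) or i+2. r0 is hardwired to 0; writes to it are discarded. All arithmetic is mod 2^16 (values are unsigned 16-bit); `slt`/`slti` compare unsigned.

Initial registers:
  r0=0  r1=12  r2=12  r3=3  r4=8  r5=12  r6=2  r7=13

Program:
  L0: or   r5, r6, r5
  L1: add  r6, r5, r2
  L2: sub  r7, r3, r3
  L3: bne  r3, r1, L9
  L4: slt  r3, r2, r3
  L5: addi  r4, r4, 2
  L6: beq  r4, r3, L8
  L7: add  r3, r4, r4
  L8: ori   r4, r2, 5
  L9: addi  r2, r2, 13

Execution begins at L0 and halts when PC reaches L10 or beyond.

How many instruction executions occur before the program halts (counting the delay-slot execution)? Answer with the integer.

PC=0  or   r5, r6, r5        | r0=0 r1=12 r2=12 r3=3 r4=8 r5=14 r6=2 r7=13
PC=1  add  r6, r5, r2        | r0=0 r1=12 r2=12 r3=3 r4=8 r5=14 r6=26 r7=13
PC=2  sub  r7, r3, r3        | r0=0 r1=12 r2=12 r3=3 r4=8 r5=14 r6=26 r7=0
PC=3  bne  r3, r1, L9        | r0=0 r1=12 r2=12 r3=3 r4=8 r5=14 r6=26 r7=0  [TAKEN]
PC=4  slt  r3, r2, r3        | r0=0 r1=12 r2=12 r3=0 r4=8 r5=14 r6=26 r7=0
PC=9  addi  r2, r2, 13       | r0=0 r1=12 r2=25 r3=0 r4=8 r5=14 r6=26 r7=0

6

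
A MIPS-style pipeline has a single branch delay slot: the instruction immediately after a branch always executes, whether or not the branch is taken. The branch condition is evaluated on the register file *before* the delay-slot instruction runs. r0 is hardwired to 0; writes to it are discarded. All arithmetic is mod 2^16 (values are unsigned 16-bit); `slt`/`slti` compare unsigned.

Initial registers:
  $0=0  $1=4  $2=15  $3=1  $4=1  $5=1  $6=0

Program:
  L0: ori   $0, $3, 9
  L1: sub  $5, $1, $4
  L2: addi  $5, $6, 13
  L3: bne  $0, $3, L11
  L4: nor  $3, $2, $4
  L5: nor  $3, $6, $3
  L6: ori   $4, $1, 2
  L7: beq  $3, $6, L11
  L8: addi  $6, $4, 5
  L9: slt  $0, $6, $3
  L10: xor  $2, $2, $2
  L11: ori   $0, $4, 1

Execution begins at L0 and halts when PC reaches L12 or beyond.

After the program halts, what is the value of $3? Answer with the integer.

65520

#0 ori   $0, $3, 9 ; 0/4/15/1/1/1/0
#1 sub  $5, $1, $4 ; 0/4/15/1/1/3/0
#2 addi  $5, $6, 13 ; 0/4/15/1/1/13/0
#3 bne  $0, $3, L11 ; 0/4/15/1/1/13/0 ; →target
#4 nor  $3, $2, $4 ; 0/4/15/65520/1/13/0
#11 ori   $0, $4, 1 ; 0/4/15/65520/1/13/0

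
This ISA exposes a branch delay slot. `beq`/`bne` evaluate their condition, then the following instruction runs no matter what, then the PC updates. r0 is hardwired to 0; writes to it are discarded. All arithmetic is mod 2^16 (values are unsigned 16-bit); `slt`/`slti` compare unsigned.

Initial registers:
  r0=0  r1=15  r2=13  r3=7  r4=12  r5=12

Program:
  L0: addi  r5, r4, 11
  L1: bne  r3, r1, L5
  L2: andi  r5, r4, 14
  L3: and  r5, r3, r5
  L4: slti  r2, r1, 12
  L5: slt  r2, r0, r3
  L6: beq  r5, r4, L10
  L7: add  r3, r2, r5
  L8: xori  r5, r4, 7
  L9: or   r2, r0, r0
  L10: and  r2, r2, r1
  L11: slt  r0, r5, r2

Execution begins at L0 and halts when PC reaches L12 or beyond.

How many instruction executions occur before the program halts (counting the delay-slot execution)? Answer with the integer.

[0] addi  r5, r4, 11  →  {r0:0, r1:15, r2:13, r3:7, r4:12, r5:23}
[1] bne  r3, r1, L5  →  {r0:0, r1:15, r2:13, r3:7, r4:12, r5:23}  ⟨branch taken⟩
[2] andi  r5, r4, 14  →  {r0:0, r1:15, r2:13, r3:7, r4:12, r5:12}
[5] slt  r2, r0, r3  →  {r0:0, r1:15, r2:1, r3:7, r4:12, r5:12}
[6] beq  r5, r4, L10  →  {r0:0, r1:15, r2:1, r3:7, r4:12, r5:12}  ⟨branch taken⟩
[7] add  r3, r2, r5  →  {r0:0, r1:15, r2:1, r3:13, r4:12, r5:12}
[10] and  r2, r2, r1  →  {r0:0, r1:15, r2:1, r3:13, r4:12, r5:12}
[11] slt  r0, r5, r2  →  {r0:0, r1:15, r2:1, r3:13, r4:12, r5:12}

8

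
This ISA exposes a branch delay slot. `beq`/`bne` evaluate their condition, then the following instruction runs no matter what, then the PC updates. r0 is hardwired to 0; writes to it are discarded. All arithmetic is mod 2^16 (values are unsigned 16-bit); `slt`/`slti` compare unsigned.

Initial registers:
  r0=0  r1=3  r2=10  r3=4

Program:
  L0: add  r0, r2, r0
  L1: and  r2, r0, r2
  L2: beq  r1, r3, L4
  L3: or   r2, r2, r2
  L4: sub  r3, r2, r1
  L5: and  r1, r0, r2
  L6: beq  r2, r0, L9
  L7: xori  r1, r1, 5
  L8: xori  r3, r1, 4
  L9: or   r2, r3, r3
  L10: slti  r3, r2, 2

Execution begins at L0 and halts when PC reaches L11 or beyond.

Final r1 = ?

5

#0 add  r0, r2, r0 ; 0/3/10/4
#1 and  r2, r0, r2 ; 0/3/0/4
#2 beq  r1, r3, L4 ; 0/3/0/4 ; →fallthru
#3 or   r2, r2, r2 ; 0/3/0/4
#4 sub  r3, r2, r1 ; 0/3/0/65533
#5 and  r1, r0, r2 ; 0/0/0/65533
#6 beq  r2, r0, L9 ; 0/0/0/65533 ; →target
#7 xori  r1, r1, 5 ; 0/5/0/65533
#9 or   r2, r3, r3 ; 0/5/65533/65533
#10 slti  r3, r2, 2 ; 0/5/65533/0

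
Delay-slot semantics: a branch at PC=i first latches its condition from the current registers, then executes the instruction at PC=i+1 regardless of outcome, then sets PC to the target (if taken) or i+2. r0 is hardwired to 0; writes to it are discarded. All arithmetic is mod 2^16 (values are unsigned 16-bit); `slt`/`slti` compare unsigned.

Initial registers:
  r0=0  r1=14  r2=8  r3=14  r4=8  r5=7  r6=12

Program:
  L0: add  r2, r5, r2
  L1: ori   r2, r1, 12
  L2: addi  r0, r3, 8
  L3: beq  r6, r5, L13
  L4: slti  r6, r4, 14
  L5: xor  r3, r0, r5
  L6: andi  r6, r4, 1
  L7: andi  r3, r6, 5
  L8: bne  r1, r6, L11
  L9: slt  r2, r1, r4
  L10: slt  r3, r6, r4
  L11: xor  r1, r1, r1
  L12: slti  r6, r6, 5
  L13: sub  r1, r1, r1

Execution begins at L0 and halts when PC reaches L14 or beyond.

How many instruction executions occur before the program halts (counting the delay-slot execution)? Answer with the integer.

[0] add  r2, r5, r2  →  {r0:0, r1:14, r2:15, r3:14, r4:8, r5:7, r6:12}
[1] ori   r2, r1, 12  →  {r0:0, r1:14, r2:14, r3:14, r4:8, r5:7, r6:12}
[2] addi  r0, r3, 8  →  {r0:0, r1:14, r2:14, r3:14, r4:8, r5:7, r6:12}
[3] beq  r6, r5, L13  →  {r0:0, r1:14, r2:14, r3:14, r4:8, r5:7, r6:12}  ⟨branch fallthrough⟩
[4] slti  r6, r4, 14  →  {r0:0, r1:14, r2:14, r3:14, r4:8, r5:7, r6:1}
[5] xor  r3, r0, r5  →  {r0:0, r1:14, r2:14, r3:7, r4:8, r5:7, r6:1}
[6] andi  r6, r4, 1  →  {r0:0, r1:14, r2:14, r3:7, r4:8, r5:7, r6:0}
[7] andi  r3, r6, 5  →  {r0:0, r1:14, r2:14, r3:0, r4:8, r5:7, r6:0}
[8] bne  r1, r6, L11  →  {r0:0, r1:14, r2:14, r3:0, r4:8, r5:7, r6:0}  ⟨branch taken⟩
[9] slt  r2, r1, r4  →  {r0:0, r1:14, r2:0, r3:0, r4:8, r5:7, r6:0}
[11] xor  r1, r1, r1  →  {r0:0, r1:0, r2:0, r3:0, r4:8, r5:7, r6:0}
[12] slti  r6, r6, 5  →  {r0:0, r1:0, r2:0, r3:0, r4:8, r5:7, r6:1}
[13] sub  r1, r1, r1  →  {r0:0, r1:0, r2:0, r3:0, r4:8, r5:7, r6:1}

13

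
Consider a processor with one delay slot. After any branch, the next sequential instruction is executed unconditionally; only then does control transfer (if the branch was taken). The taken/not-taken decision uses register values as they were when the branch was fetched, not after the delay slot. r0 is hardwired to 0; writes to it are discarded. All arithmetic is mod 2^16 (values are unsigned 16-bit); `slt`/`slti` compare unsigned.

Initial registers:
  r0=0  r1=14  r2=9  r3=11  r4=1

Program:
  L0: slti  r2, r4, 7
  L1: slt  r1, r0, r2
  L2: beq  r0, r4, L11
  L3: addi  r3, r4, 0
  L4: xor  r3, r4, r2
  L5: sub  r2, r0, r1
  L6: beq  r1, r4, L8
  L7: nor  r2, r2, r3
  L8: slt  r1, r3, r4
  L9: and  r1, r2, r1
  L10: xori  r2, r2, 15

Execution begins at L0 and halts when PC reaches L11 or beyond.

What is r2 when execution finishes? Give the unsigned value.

15

[0] slti  r2, r4, 7  →  {r0:0, r1:14, r2:1, r3:11, r4:1}
[1] slt  r1, r0, r2  →  {r0:0, r1:1, r2:1, r3:11, r4:1}
[2] beq  r0, r4, L11  →  {r0:0, r1:1, r2:1, r3:11, r4:1}  ⟨branch fallthrough⟩
[3] addi  r3, r4, 0  →  {r0:0, r1:1, r2:1, r3:1, r4:1}
[4] xor  r3, r4, r2  →  {r0:0, r1:1, r2:1, r3:0, r4:1}
[5] sub  r2, r0, r1  →  {r0:0, r1:1, r2:65535, r3:0, r4:1}
[6] beq  r1, r4, L8  →  {r0:0, r1:1, r2:65535, r3:0, r4:1}  ⟨branch taken⟩
[7] nor  r2, r2, r3  →  {r0:0, r1:1, r2:0, r3:0, r4:1}
[8] slt  r1, r3, r4  →  {r0:0, r1:1, r2:0, r3:0, r4:1}
[9] and  r1, r2, r1  →  {r0:0, r1:0, r2:0, r3:0, r4:1}
[10] xori  r2, r2, 15  →  {r0:0, r1:0, r2:15, r3:0, r4:1}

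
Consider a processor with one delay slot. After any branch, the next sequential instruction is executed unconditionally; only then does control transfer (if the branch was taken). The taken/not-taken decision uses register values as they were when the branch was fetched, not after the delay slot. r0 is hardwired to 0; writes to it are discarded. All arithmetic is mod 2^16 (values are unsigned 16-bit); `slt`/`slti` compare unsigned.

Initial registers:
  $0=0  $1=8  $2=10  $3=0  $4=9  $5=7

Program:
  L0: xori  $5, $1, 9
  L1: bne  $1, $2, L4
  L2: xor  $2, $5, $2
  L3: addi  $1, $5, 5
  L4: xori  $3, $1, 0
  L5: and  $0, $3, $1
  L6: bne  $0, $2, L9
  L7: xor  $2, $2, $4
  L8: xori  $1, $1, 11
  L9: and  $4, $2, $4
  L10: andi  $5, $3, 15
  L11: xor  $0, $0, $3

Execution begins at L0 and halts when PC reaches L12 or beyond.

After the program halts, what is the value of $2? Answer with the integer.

2

  step pc=0: xori  $5, $1, 9  regs=(0,8,10,0,9,1)
  step pc=1: bne  $1, $2, L4  cond=T  regs=(0,8,10,0,9,1)
  step pc=2: xor  $2, $5, $2  regs=(0,8,11,0,9,1)
  step pc=4: xori  $3, $1, 0  regs=(0,8,11,8,9,1)
  step pc=5: and  $0, $3, $1  regs=(0,8,11,8,9,1)
  step pc=6: bne  $0, $2, L9  cond=T  regs=(0,8,11,8,9,1)
  step pc=7: xor  $2, $2, $4  regs=(0,8,2,8,9,1)
  step pc=9: and  $4, $2, $4  regs=(0,8,2,8,0,1)
  step pc=10: andi  $5, $3, 15  regs=(0,8,2,8,0,8)
  step pc=11: xor  $0, $0, $3  regs=(0,8,2,8,0,8)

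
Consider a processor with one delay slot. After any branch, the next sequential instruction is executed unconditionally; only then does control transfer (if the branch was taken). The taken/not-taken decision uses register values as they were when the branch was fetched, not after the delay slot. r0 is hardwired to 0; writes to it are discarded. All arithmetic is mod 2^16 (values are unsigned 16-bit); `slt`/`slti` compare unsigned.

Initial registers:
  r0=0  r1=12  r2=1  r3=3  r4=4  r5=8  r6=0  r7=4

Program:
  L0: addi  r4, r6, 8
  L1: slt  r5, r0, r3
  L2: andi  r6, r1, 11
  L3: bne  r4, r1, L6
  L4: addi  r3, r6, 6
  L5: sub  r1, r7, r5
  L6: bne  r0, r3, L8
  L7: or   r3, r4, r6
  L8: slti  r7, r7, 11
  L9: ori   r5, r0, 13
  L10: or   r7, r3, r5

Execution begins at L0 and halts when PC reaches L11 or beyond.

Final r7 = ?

13

[0] addi  r4, r6, 8  →  {r0:0, r1:12, r2:1, r3:3, r4:8, r5:8, r6:0, r7:4}
[1] slt  r5, r0, r3  →  {r0:0, r1:12, r2:1, r3:3, r4:8, r5:1, r6:0, r7:4}
[2] andi  r6, r1, 11  →  {r0:0, r1:12, r2:1, r3:3, r4:8, r5:1, r6:8, r7:4}
[3] bne  r4, r1, L6  →  {r0:0, r1:12, r2:1, r3:3, r4:8, r5:1, r6:8, r7:4}  ⟨branch taken⟩
[4] addi  r3, r6, 6  →  {r0:0, r1:12, r2:1, r3:14, r4:8, r5:1, r6:8, r7:4}
[6] bne  r0, r3, L8  →  {r0:0, r1:12, r2:1, r3:14, r4:8, r5:1, r6:8, r7:4}  ⟨branch taken⟩
[7] or   r3, r4, r6  →  {r0:0, r1:12, r2:1, r3:8, r4:8, r5:1, r6:8, r7:4}
[8] slti  r7, r7, 11  →  {r0:0, r1:12, r2:1, r3:8, r4:8, r5:1, r6:8, r7:1}
[9] ori   r5, r0, 13  →  {r0:0, r1:12, r2:1, r3:8, r4:8, r5:13, r6:8, r7:1}
[10] or   r7, r3, r5  →  {r0:0, r1:12, r2:1, r3:8, r4:8, r5:13, r6:8, r7:13}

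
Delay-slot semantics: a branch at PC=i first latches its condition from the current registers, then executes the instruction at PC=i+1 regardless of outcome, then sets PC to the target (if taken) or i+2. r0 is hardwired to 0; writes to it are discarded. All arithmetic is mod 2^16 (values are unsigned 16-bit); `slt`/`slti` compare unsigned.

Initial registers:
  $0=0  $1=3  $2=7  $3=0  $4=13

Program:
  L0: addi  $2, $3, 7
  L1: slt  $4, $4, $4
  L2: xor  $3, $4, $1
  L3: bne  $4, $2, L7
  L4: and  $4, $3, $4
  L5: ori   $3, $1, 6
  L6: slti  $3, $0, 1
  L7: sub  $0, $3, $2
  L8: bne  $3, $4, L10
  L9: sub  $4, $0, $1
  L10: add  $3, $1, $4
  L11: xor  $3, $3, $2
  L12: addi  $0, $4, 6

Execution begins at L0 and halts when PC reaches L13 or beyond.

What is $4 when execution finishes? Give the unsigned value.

65533

PC=0  addi  $2, $3, 7        | $0=0 $1=3 $2=7 $3=0 $4=13
PC=1  slt  $4, $4, $4        | $0=0 $1=3 $2=7 $3=0 $4=0
PC=2  xor  $3, $4, $1        | $0=0 $1=3 $2=7 $3=3 $4=0
PC=3  bne  $4, $2, L7        | $0=0 $1=3 $2=7 $3=3 $4=0  [TAKEN]
PC=4  and  $4, $3, $4        | $0=0 $1=3 $2=7 $3=3 $4=0
PC=7  sub  $0, $3, $2        | $0=0 $1=3 $2=7 $3=3 $4=0
PC=8  bne  $3, $4, L10       | $0=0 $1=3 $2=7 $3=3 $4=0  [TAKEN]
PC=9  sub  $4, $0, $1        | $0=0 $1=3 $2=7 $3=3 $4=65533
PC=10 add  $3, $1, $4        | $0=0 $1=3 $2=7 $3=0 $4=65533
PC=11 xor  $3, $3, $2        | $0=0 $1=3 $2=7 $3=7 $4=65533
PC=12 addi  $0, $4, 6        | $0=0 $1=3 $2=7 $3=7 $4=65533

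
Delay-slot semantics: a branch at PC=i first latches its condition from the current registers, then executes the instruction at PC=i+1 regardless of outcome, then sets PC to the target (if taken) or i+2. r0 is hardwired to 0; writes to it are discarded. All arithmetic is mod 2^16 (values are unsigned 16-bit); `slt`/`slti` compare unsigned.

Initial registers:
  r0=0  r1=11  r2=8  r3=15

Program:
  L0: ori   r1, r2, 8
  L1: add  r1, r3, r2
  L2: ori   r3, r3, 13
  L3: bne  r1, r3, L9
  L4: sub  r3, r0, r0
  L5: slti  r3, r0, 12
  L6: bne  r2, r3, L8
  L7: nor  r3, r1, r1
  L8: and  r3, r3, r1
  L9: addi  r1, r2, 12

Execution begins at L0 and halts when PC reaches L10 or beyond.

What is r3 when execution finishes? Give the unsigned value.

  step pc=0: ori   r1, r2, 8  regs=(0,8,8,15)
  step pc=1: add  r1, r3, r2  regs=(0,23,8,15)
  step pc=2: ori   r3, r3, 13  regs=(0,23,8,15)
  step pc=3: bne  r1, r3, L9  cond=T  regs=(0,23,8,15)
  step pc=4: sub  r3, r0, r0  regs=(0,23,8,0)
  step pc=9: addi  r1, r2, 12  regs=(0,20,8,0)

0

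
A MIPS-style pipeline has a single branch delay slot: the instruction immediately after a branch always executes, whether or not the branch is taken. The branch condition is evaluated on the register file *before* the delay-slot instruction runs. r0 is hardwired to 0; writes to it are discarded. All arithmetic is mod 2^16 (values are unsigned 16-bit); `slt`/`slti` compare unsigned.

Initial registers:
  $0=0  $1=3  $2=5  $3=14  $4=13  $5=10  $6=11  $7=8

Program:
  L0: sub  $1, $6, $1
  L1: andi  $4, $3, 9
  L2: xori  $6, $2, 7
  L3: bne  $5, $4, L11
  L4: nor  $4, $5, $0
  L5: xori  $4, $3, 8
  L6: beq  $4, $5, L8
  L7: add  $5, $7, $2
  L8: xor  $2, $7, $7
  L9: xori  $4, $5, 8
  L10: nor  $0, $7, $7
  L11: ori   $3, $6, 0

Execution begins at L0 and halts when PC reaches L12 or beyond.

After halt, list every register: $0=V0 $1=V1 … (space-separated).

$0=0 $1=8 $2=5 $3=2 $4=65525 $5=10 $6=2 $7=8

  step pc=0: sub  $1, $6, $1  regs=(0,8,5,14,13,10,11,8)
  step pc=1: andi  $4, $3, 9  regs=(0,8,5,14,8,10,11,8)
  step pc=2: xori  $6, $2, 7  regs=(0,8,5,14,8,10,2,8)
  step pc=3: bne  $5, $4, L11  cond=T  regs=(0,8,5,14,8,10,2,8)
  step pc=4: nor  $4, $5, $0  regs=(0,8,5,14,65525,10,2,8)
  step pc=11: ori   $3, $6, 0  regs=(0,8,5,2,65525,10,2,8)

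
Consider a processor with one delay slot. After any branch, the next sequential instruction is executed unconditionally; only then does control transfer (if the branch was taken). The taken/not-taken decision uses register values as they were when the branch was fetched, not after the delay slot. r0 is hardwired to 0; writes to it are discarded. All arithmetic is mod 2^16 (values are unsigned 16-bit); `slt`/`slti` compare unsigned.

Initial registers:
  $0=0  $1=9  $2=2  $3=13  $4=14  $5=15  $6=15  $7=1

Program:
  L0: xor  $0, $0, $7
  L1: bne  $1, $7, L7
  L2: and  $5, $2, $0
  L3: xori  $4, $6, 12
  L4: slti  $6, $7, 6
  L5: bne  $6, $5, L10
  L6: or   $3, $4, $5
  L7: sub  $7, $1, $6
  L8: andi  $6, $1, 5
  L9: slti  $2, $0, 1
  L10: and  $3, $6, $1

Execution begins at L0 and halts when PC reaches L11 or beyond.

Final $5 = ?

0

PC=0  xor  $0, $0, $7        | $0=0 $1=9 $2=2 $3=13 $4=14 $5=15 $6=15 $7=1
PC=1  bne  $1, $7, L7        | $0=0 $1=9 $2=2 $3=13 $4=14 $5=15 $6=15 $7=1  [TAKEN]
PC=2  and  $5, $2, $0        | $0=0 $1=9 $2=2 $3=13 $4=14 $5=0 $6=15 $7=1
PC=7  sub  $7, $1, $6        | $0=0 $1=9 $2=2 $3=13 $4=14 $5=0 $6=15 $7=65530
PC=8  andi  $6, $1, 5        | $0=0 $1=9 $2=2 $3=13 $4=14 $5=0 $6=1 $7=65530
PC=9  slti  $2, $0, 1        | $0=0 $1=9 $2=1 $3=13 $4=14 $5=0 $6=1 $7=65530
PC=10 and  $3, $6, $1        | $0=0 $1=9 $2=1 $3=1 $4=14 $5=0 $6=1 $7=65530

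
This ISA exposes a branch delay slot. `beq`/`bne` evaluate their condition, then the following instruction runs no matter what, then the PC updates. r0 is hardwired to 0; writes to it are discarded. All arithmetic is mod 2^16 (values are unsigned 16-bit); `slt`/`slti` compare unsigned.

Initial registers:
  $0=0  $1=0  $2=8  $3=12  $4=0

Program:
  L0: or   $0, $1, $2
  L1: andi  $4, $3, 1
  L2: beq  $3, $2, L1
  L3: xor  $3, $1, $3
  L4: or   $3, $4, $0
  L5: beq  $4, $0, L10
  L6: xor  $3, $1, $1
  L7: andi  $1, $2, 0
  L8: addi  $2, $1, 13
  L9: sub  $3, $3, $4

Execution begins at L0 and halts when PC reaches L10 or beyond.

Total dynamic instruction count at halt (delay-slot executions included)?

7

PC=0  or   $0, $1, $2        | $0=0 $1=0 $2=8 $3=12 $4=0
PC=1  andi  $4, $3, 1        | $0=0 $1=0 $2=8 $3=12 $4=0
PC=2  beq  $3, $2, L1        | $0=0 $1=0 $2=8 $3=12 $4=0  [not taken]
PC=3  xor  $3, $1, $3        | $0=0 $1=0 $2=8 $3=12 $4=0
PC=4  or   $3, $4, $0        | $0=0 $1=0 $2=8 $3=0 $4=0
PC=5  beq  $4, $0, L10       | $0=0 $1=0 $2=8 $3=0 $4=0  [TAKEN]
PC=6  xor  $3, $1, $1        | $0=0 $1=0 $2=8 $3=0 $4=0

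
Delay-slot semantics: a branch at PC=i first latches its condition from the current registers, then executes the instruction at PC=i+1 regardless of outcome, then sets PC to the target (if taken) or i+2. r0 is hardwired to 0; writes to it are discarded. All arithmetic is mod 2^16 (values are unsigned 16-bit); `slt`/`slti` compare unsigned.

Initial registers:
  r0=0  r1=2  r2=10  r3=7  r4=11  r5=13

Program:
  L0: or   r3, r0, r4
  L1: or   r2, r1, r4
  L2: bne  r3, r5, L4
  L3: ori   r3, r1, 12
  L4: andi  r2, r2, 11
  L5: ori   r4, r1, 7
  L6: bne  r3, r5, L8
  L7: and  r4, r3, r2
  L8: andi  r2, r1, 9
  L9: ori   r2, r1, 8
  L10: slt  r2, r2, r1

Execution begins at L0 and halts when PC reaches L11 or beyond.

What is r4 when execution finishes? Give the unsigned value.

10

  step pc=0: or   r3, r0, r4  regs=(0,2,10,11,11,13)
  step pc=1: or   r2, r1, r4  regs=(0,2,11,11,11,13)
  step pc=2: bne  r3, r5, L4  cond=T  regs=(0,2,11,11,11,13)
  step pc=3: ori   r3, r1, 12  regs=(0,2,11,14,11,13)
  step pc=4: andi  r2, r2, 11  regs=(0,2,11,14,11,13)
  step pc=5: ori   r4, r1, 7  regs=(0,2,11,14,7,13)
  step pc=6: bne  r3, r5, L8  cond=T  regs=(0,2,11,14,7,13)
  step pc=7: and  r4, r3, r2  regs=(0,2,11,14,10,13)
  step pc=8: andi  r2, r1, 9  regs=(0,2,0,14,10,13)
  step pc=9: ori   r2, r1, 8  regs=(0,2,10,14,10,13)
  step pc=10: slt  r2, r2, r1  regs=(0,2,0,14,10,13)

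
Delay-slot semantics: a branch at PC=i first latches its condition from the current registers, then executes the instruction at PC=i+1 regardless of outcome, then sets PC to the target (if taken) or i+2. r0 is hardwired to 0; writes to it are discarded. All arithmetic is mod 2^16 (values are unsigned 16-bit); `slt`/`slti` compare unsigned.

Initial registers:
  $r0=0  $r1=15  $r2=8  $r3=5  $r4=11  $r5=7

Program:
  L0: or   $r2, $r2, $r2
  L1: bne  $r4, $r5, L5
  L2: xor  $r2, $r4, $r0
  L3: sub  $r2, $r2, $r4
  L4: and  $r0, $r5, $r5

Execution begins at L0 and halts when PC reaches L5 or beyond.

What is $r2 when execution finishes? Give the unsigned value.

#0 or   $r2, $r2, $r2 ; 0/15/8/5/11/7
#1 bne  $r4, $r5, L5 ; 0/15/8/5/11/7 ; →target
#2 xor  $r2, $r4, $r0 ; 0/15/11/5/11/7

11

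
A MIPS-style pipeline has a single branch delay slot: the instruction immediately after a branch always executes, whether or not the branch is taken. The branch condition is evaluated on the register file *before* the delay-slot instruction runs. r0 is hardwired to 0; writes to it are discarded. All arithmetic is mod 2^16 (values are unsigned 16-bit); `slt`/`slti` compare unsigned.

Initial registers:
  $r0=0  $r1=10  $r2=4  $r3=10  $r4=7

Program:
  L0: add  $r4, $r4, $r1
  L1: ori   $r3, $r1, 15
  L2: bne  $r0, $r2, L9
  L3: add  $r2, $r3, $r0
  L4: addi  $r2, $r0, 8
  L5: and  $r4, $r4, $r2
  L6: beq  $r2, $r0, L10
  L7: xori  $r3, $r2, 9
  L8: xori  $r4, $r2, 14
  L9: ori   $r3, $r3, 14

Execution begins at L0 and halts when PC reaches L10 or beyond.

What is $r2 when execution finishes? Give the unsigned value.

15

[0] add  $r4, $r4, $r1  →  {$r0:0, $r1:10, $r2:4, $r3:10, $r4:17}
[1] ori   $r3, $r1, 15  →  {$r0:0, $r1:10, $r2:4, $r3:15, $r4:17}
[2] bne  $r0, $r2, L9  →  {$r0:0, $r1:10, $r2:4, $r3:15, $r4:17}  ⟨branch taken⟩
[3] add  $r2, $r3, $r0  →  {$r0:0, $r1:10, $r2:15, $r3:15, $r4:17}
[9] ori   $r3, $r3, 14  →  {$r0:0, $r1:10, $r2:15, $r3:15, $r4:17}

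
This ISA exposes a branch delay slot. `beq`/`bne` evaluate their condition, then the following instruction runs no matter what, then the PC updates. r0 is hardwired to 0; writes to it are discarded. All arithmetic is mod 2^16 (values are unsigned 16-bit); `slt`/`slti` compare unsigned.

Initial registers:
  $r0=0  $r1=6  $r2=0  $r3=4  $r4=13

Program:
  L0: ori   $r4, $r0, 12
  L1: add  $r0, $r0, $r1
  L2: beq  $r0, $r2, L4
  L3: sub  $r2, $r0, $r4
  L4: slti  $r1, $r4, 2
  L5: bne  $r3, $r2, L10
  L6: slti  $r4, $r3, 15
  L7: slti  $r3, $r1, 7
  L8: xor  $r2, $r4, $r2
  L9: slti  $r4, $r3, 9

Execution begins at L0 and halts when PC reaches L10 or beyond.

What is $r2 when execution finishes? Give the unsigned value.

65524

#0 ori   $r4, $r0, 12 ; 0/6/0/4/12
#1 add  $r0, $r0, $r1 ; 0/6/0/4/12
#2 beq  $r0, $r2, L4 ; 0/6/0/4/12 ; →target
#3 sub  $r2, $r0, $r4 ; 0/6/65524/4/12
#4 slti  $r1, $r4, 2 ; 0/0/65524/4/12
#5 bne  $r3, $r2, L10 ; 0/0/65524/4/12 ; →target
#6 slti  $r4, $r3, 15 ; 0/0/65524/4/1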